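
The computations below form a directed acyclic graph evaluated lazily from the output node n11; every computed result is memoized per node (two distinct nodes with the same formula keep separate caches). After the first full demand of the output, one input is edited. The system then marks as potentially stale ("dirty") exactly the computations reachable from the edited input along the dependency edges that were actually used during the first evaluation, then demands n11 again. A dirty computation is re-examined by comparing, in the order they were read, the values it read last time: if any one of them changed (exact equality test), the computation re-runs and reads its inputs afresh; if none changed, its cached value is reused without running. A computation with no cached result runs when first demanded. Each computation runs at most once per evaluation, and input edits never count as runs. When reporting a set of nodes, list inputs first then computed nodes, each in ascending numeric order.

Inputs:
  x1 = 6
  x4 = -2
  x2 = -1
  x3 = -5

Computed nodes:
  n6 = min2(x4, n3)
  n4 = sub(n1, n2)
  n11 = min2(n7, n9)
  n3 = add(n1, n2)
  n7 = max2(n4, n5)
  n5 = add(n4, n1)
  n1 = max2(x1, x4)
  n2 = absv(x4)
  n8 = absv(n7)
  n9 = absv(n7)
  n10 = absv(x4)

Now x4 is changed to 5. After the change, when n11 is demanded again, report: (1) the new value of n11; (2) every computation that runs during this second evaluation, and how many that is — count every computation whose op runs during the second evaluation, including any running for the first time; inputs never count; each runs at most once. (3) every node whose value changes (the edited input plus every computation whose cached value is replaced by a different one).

Demanding n11 again yields 7.
7 computations run: n1, n2, n4, n5, n7, n9, n11.
The nodes whose values change: x4, n2, n4, n5, n7, n9, n11.

First demand of the output computes:
  n1 = max2(6, -2) = 6
  n2 = absv(-2) = 2
  n4 = sub(6, 2) = 4
  n5 = add(4, 6) = 10
  n7 = max2(4, 10) = 10
  n9 = absv(10) = 10
  n11 = min2(10, 10) = 10

After the edit, cleaning proceeds:
  n1: a read changed (x4 -2->5) — executes, giving 6 — identical to its old value.
  n2: a read changed (x4 -2->5) — executes, giving 5.
  n4: a read changed (n2 2->5) — executes, giving 1.
  n5: a read changed (n4 4->1) — executes, giving 7.
  n7: a read changed (n4 4->1; n5 10->7) — executes, giving 7.
  n9: a read changed (n7 10->7) — executes, giving 7.
  n11: a read changed (n7 10->7; n9 10->7) — executes, giving 7.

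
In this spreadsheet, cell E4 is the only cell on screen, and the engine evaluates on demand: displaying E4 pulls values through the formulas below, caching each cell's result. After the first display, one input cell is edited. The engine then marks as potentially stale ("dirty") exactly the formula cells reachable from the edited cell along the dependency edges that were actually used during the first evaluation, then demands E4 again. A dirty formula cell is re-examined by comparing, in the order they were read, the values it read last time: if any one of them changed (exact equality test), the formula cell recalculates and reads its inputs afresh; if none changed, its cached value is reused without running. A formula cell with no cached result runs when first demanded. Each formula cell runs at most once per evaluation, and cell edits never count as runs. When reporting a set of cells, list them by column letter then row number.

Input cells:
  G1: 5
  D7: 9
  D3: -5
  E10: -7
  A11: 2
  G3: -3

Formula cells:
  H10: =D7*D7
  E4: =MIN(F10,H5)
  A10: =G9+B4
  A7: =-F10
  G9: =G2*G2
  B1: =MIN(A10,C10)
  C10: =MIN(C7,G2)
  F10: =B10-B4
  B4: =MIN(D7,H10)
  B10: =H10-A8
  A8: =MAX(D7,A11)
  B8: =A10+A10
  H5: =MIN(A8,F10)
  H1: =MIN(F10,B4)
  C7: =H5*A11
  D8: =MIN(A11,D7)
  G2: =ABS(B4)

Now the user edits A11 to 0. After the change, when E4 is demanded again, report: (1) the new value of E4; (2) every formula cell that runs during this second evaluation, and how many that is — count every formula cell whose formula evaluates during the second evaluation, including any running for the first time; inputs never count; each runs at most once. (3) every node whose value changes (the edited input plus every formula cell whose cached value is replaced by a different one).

Initial pass — values computed on the first demand:
  A8 = MAX(9, 2) = 9
  H10 = 9 * 9 = 81
  B4 = MIN(9, 81) = 9
  B10 = 81 - 9 = 72
  F10 = 72 - 9 = 63
  H5 = MIN(9, 63) = 9
  E4 = MIN(63, 9) = 9

Second demand — change propagation:
  A8: re-runs because A11 2->0; new result 9 (unchanged).
  B10: re-examined; everything it read last time is the same (H10 unchanged, A8 unchanged) — cache 72 kept, no run.
  F10: re-examined; everything it read last time is the same (B10 unchanged, B4 unchanged) — cache 63 kept, no run.
  H5: re-examined; everything it read last time is the same (A8 unchanged, F10 unchanged) — cache 9 kept, no run.
  E4: re-examined; everything it read last time is the same (F10 unchanged, H5 unchanged) — cache 9 kept, no run.

The important point: A8 recomputes to an identical value, and the output ends up unchanged.

E4 now evaluates to 9.
Run set: A8 (1 run).
Changed values: A11.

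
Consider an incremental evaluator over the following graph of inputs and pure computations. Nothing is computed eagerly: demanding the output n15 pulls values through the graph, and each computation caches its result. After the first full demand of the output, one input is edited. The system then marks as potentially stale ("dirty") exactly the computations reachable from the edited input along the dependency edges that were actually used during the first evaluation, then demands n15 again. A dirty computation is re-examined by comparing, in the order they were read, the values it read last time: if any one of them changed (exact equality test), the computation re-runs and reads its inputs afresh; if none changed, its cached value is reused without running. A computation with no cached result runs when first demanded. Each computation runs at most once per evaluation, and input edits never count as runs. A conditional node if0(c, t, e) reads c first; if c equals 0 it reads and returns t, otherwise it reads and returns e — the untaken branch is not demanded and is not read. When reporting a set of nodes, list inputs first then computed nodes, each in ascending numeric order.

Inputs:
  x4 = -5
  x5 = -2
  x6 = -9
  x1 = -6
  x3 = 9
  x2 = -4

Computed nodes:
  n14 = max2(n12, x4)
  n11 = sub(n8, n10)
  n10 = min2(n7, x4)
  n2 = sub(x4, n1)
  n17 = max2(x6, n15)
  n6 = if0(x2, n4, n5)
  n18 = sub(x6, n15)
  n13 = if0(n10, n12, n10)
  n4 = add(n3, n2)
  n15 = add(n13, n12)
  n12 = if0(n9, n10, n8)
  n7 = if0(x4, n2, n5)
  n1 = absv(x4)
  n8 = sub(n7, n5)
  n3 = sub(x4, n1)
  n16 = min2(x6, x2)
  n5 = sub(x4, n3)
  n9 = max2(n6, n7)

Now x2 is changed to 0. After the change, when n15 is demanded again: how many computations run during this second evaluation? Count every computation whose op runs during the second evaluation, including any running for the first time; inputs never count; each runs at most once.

Initial pass — values computed on the first demand:
  n1 = absv(-5) = 5
  n3 = sub(-5, 5) = -10
  n5 = sub(-5, -10) = 5
  n6 = if0(x2=-4 -> else branch n5) = 5
  n7 = if0(x4=-5 -> else branch n5) = 5
  n8 = sub(5, 5) = 0
  n9 = max2(5, 5) = 5
  n10 = min2(5, -5) = -5
  n12 = if0(n9=5 -> else branch n8) = 0
  n13 = if0(n10=-5 -> else branch n10) = -5
  n15 = add(-5, 0) = -5

Second demand — change propagation:
  n2: newly demanded (no cache) — executes and yields -10.
  n4: newly demanded (no cache) — executes and yields -20.
  n6: re-runs because x2 -4->0; new result -20.
  n9: re-runs because n6 5->-20; new result 5 (unchanged).
  n12: re-examined; everything it read last time is the same (n9 unchanged, n8 unchanged) — cache 0 kept, no run.
  n15: re-examined; everything it read last time is the same (n13 unchanged, n12 unchanged) — cache -5 kept, no run.

The important point: the flipped condition pulls in fresh nodes; n2, n4 run for the first time.

Run set: n2, n4, n6, n9 (4 run).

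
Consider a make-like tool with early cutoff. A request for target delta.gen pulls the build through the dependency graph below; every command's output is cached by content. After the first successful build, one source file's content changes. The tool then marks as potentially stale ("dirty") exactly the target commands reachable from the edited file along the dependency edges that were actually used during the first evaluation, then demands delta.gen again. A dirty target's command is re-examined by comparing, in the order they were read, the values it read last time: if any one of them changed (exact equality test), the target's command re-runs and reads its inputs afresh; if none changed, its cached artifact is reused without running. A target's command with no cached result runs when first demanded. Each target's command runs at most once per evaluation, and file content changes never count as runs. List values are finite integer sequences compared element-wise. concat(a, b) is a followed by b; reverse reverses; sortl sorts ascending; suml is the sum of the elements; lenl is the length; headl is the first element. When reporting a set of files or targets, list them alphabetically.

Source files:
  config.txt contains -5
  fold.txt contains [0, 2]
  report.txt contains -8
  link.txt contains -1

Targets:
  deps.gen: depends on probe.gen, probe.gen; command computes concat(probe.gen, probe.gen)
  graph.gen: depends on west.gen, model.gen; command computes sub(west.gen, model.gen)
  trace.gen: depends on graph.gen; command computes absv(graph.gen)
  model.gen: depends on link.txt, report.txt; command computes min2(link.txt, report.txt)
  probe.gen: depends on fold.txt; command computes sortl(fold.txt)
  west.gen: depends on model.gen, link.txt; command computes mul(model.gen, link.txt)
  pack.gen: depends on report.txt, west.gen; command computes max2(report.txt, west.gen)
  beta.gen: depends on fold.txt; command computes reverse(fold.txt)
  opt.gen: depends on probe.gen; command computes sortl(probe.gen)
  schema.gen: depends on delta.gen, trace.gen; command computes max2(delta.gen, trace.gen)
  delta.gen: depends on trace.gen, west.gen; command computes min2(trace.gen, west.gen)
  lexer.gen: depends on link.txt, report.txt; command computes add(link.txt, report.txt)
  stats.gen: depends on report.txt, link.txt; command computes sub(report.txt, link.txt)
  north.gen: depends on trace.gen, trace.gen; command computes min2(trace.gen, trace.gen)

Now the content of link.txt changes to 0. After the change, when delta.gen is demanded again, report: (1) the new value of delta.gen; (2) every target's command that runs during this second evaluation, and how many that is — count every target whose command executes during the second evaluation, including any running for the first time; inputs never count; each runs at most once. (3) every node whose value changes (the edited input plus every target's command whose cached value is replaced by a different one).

Demanding delta.gen again yields 0.
5 target commands run: delta.gen, graph.gen, model.gen, trace.gen, west.gen.
The nodes whose values change: delta.gen, graph.gen, link.txt, trace.gen, west.gen.

First demand of the output computes:
  model.gen = min2(-1, -8) = -8
  west.gen = mul(-8, -1) = 8
  graph.gen = sub(8, -8) = 16
  trace.gen = absv(16) = 16
  delta.gen = min2(16, 8) = 8

After the edit, cleaning proceeds:
  model.gen: a read changed (link.txt -1->0) — executes, giving -8 — identical to its old value.
  west.gen: a read changed (link.txt -1->0) — executes, giving 0.
  graph.gen: a read changed (west.gen 8->0) — executes, giving 8.
  trace.gen: a read changed (graph.gen 16->8) — executes, giving 8.
  delta.gen: a read changed (trace.gen 16->8; west.gen 8->0) — executes, giving 0.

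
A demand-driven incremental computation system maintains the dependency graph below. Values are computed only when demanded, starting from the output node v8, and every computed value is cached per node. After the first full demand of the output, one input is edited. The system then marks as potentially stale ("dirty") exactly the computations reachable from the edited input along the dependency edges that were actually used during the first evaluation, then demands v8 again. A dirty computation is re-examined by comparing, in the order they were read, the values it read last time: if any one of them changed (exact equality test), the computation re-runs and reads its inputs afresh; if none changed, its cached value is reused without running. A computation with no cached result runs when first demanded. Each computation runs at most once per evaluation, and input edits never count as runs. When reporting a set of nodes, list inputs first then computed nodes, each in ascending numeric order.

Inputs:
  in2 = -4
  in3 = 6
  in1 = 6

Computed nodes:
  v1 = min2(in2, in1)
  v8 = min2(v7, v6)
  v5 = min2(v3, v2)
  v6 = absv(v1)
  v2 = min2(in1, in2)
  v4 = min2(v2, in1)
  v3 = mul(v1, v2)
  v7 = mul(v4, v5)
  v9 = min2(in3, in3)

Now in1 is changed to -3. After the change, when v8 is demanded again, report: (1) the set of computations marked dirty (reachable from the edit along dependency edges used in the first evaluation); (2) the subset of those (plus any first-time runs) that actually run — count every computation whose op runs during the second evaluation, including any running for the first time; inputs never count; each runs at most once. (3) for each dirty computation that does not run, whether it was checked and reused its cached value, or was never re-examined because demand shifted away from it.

Marked dirty: v1, v2, v3, v4, v5, v6, v7, v8.
Computations that run: v1, v2, v4 — 3 in total.
Checked but reused from cache: v3, v5, v6, v7, v8.
Key observation: the cutoff stops propagation at v3 — its inputs' values are unchanged, so it reuses its cache.

First evaluation (everything demanded from the output):
  v1 = min2(-4, 6) = -4
  v2 = min2(6, -4) = -4
  v3 = mul(-4, -4) = 16
  v4 = min2(-4, 6) = -4
  v5 = min2(16, -4) = -4
  v6 = absv(-4) = 4
  v7 = mul(-4, -4) = 16
  v8 = min2(16, 4) = 4

Propagation after the edit:
  v1: runs — in1 6->-3; result -4 (same value as before).
  v2: runs — in1 6->-3; result -4 (same value as before).
  v3: checked — values it read are unchanged (v1 unchanged, v2 unchanged); reused cached 16 without running.
  v4: runs — in1 6->-3; result -4 (same value as before).
  v5: checked — values it read are unchanged (v3 unchanged, v2 unchanged); reused cached -4 without running.
  v6: checked — values it read are unchanged (v1 unchanged); reused cached 4 without running.
  v7: checked — values it read are unchanged (v4 unchanged, v5 unchanged); reused cached 16 without running.
  v8: checked — values it read are unchanged (v7 unchanged, v6 unchanged); reused cached 4 without running.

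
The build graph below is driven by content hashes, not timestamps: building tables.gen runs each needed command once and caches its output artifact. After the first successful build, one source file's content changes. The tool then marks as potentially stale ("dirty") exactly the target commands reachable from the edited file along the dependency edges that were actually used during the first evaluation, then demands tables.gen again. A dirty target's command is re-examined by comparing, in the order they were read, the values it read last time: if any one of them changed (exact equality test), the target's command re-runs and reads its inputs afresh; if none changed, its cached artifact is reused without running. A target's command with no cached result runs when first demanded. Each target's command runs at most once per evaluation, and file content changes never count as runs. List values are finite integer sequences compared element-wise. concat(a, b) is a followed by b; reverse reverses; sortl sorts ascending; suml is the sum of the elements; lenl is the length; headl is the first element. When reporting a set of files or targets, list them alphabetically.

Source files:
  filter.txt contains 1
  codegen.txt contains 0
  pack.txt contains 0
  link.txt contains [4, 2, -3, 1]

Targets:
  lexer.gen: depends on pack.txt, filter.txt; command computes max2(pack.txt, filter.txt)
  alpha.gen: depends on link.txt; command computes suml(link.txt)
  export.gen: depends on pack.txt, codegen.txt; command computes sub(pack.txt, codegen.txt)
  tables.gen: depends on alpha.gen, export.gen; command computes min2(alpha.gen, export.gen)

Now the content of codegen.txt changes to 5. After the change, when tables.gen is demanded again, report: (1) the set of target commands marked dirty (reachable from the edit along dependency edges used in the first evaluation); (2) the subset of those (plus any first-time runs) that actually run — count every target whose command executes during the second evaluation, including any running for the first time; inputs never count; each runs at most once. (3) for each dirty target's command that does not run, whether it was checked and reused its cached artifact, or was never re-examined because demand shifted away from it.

Initial pass — values computed on the first demand:
  alpha.gen = suml([4, 2, -3, 1]) = 4
  export.gen = sub(0, 0) = 0
  tables.gen = min2(4, 0) = 0

Second demand — change propagation:
  export.gen: re-runs because codegen.txt 0->5; new result -5.
  tables.gen: re-runs because export.gen 0->-5; new result -5.

Dirty set: export.gen, tables.gen.
Run set: export.gen, tables.gen (2 run).
All dirty target commands ended up running.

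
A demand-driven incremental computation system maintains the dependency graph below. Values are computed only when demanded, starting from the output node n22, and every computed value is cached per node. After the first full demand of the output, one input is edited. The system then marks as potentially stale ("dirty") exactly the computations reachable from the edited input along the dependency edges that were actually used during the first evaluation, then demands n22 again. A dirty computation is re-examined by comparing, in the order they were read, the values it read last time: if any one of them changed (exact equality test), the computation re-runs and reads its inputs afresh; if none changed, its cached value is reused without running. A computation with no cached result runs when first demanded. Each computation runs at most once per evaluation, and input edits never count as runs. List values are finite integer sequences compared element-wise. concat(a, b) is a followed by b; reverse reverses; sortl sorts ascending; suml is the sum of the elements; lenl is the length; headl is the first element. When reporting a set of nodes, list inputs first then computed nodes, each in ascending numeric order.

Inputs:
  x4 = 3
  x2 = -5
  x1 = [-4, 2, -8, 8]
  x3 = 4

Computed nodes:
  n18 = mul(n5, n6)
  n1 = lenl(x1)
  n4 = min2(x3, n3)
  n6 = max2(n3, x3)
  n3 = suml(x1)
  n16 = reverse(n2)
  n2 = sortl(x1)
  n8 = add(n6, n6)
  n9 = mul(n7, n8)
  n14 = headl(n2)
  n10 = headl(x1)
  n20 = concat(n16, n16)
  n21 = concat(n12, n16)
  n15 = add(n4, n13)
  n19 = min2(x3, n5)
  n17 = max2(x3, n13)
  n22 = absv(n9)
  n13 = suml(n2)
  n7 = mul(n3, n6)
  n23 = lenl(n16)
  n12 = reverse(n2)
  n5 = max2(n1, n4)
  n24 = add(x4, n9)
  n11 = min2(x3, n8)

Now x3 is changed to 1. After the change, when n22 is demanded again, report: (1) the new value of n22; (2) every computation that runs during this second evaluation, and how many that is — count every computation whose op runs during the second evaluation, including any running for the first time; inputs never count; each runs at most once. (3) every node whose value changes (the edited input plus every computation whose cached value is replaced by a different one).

New value of n22: 4.
Computations that run: n6, n7, n8, n9, n22 — 5 in total.
Values that change: x3, n6, n7, n8, n9, n22.

First evaluation (everything demanded from the output):
  n3 = suml([-4, 2, -8, 8]) = -2
  n6 = max2(-2, 4) = 4
  n7 = mul(-2, 4) = -8
  n8 = add(4, 4) = 8
  n9 = mul(-8, 8) = -64
  n22 = absv(-64) = 64

Propagation after the edit:
  n6: runs — x3 4->1; result 1.
  n7: runs — n6 4->1; result -2.
  n8: runs — n6 4->1; n6 4->1; result 2.
  n9: runs — n7 -8->-2; n8 8->2; result -4.
  n22: runs — n9 -64->-4; result 4.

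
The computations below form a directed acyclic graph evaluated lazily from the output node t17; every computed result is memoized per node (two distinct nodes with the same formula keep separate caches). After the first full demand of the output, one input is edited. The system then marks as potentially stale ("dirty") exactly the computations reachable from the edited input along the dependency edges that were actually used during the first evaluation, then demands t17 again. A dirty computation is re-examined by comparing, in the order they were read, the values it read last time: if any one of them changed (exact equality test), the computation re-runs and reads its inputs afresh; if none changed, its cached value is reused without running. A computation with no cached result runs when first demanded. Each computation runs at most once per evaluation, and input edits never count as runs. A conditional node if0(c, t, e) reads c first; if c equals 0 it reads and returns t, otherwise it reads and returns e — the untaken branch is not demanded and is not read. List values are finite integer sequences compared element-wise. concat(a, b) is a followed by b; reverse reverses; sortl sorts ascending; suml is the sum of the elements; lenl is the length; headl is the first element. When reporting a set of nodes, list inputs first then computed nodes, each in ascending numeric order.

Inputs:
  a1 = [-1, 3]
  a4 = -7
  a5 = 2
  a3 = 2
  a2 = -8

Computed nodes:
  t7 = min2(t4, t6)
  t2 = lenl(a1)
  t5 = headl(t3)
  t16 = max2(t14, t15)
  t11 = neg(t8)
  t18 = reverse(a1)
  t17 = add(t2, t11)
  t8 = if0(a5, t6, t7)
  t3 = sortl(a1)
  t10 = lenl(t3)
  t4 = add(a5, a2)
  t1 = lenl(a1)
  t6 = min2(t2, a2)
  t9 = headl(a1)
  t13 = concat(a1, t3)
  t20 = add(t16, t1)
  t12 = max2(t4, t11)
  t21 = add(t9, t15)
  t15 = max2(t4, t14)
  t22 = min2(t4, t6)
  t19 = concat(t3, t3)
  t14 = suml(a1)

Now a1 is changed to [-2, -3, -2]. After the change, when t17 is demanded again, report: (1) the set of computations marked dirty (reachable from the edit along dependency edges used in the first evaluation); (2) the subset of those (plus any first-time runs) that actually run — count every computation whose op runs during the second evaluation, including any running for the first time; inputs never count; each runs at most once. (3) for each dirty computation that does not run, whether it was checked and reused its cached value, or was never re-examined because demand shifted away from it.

The edit dirties: t2, t6, t7, t8, t11, t17.
3 computations run: t2, t6, t17.
Cache hits after checking: t7, t8, t11.
Note where the cutoff bites: t7 is checked, finds nothing changed, and keeps its cache.

First demand of the output computes:
  t2 = lenl([-1, 3]) = 2
  t4 = add(2, -8) = -6
  t6 = min2(2, -8) = -8
  t7 = min2(-6, -8) = -8
  t8 = if0(a5=2 -> else branch t7) = -8
  t11 = neg(-8) = 8
  t17 = add(2, 8) = 10

After the edit, cleaning proceeds:
  t2: a read changed (a1 [-1, 3]->[-2, -3, -2]) — executes, giving 3.
  t6: a read changed (t2 2->3) — executes, giving -8 — identical to its old value.
  t7: dirty, but its reads are unchanged (t4 unchanged, t6 unchanged); cached -8 stands.
  t8: dirty, but its reads are unchanged (a5 unchanged, t7 unchanged); cached -8 stands.
  t11: dirty, but its reads are unchanged (t8 unchanged); cached 8 stands.
  t17: a read changed (t2 2->3) — executes, giving 11.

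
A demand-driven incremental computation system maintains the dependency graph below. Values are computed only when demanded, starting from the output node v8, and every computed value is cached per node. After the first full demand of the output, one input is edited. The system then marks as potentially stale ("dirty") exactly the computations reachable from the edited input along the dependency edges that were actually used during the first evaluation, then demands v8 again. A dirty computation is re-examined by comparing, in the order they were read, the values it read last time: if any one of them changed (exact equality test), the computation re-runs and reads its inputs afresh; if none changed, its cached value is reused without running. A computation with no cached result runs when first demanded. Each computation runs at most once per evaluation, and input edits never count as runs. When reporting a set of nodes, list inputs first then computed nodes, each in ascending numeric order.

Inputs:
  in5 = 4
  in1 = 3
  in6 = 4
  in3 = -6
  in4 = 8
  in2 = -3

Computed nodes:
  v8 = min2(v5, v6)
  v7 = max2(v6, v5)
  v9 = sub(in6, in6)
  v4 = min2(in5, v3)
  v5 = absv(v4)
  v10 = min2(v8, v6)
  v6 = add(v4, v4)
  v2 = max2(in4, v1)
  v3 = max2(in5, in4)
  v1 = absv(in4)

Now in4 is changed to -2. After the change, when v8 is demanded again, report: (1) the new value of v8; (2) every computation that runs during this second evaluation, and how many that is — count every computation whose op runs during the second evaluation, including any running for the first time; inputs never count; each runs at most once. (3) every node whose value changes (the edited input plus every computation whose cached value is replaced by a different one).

First evaluation (everything demanded from the output):
  v3 = max2(4, 8) = 8
  v4 = min2(4, 8) = 4
  v5 = absv(4) = 4
  v6 = add(4, 4) = 8
  v8 = min2(4, 8) = 4

Propagation after the edit:
  v3: runs — in4 8->-2; result 4.
  v4: runs — v3 8->4; result 4 (same value as before).
  v5: checked — values it read are unchanged (v4 unchanged); reused cached 4 without running.
  v6: checked — values it read are unchanged (v4 unchanged, v4 unchanged); reused cached 8 without running.
  v8: checked — values it read are unchanged (v5 unchanged, v6 unchanged); reused cached 4 without running.

Key observation: the change is absorbed at v4 — it re-runs but produces the same value, and the output's value is unchanged.

New value of v8: 4.
Computations that run: v3, v4 — 2 in total.
Values that change: in4, v3.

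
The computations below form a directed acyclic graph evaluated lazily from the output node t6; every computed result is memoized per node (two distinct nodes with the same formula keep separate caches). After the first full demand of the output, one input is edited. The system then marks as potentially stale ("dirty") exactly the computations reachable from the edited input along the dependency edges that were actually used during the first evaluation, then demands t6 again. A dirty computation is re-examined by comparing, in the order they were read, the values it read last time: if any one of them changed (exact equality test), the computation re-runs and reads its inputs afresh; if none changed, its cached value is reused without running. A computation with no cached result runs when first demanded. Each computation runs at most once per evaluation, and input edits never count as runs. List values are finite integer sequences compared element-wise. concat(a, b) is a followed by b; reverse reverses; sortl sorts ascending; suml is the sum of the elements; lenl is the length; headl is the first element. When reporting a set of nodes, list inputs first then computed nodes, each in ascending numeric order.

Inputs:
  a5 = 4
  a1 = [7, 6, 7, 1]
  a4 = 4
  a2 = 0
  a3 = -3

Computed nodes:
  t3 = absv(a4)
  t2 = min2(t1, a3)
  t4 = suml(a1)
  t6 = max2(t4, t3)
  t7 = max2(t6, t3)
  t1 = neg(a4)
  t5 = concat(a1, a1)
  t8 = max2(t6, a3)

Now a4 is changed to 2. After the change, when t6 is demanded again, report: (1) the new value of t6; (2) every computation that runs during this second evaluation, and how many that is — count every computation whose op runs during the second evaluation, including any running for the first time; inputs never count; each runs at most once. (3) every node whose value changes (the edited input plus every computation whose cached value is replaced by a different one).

Demanding t6 again yields 21.
2 computations run: t3, t6.
The nodes whose values change: a4, t3.

First demand of the output computes:
  t3 = absv(4) = 4
  t4 = suml([7, 6, 7, 1]) = 21
  t6 = max2(21, 4) = 21

After the edit, cleaning proceeds:
  t3: a read changed (a4 4->2) — executes, giving 2.
  t6: a read changed (t3 4->2) — executes, giving 21 — identical to its old value.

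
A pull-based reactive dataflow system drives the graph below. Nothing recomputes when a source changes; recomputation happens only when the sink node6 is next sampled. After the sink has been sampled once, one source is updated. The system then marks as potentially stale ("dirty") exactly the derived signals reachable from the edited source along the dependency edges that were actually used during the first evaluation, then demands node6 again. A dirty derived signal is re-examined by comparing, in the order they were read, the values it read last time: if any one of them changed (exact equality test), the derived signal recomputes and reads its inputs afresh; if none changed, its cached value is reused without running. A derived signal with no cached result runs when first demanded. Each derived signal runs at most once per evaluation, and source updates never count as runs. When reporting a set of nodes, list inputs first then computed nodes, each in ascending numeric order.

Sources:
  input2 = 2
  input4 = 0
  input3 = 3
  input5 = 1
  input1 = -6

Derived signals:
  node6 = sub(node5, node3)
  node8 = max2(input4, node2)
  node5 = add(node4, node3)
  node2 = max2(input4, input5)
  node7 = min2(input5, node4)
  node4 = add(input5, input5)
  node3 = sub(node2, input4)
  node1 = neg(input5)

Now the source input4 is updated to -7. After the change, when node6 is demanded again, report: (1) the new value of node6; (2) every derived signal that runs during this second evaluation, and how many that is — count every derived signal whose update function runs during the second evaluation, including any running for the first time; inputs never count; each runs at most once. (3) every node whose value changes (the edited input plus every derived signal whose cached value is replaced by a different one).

First evaluation (everything demanded from the output):
  node2 = max2(0, 1) = 1
  node3 = sub(1, 0) = 1
  node4 = add(1, 1) = 2
  node5 = add(2, 1) = 3
  node6 = sub(3, 1) = 2

Propagation after the edit:
  node2: runs — input4 0->-7; result 1 (same value as before).
  node3: runs — input4 0->-7; result 8.
  node5: runs — node3 1->8; result 10.
  node6: runs — node5 3->10; node3 1->8; result 2 (same value as before).

New value of node6: 2.
Derived signals that run: node2, node3, node5, node6 — 4 in total.
Values that change: input4, node3, node5.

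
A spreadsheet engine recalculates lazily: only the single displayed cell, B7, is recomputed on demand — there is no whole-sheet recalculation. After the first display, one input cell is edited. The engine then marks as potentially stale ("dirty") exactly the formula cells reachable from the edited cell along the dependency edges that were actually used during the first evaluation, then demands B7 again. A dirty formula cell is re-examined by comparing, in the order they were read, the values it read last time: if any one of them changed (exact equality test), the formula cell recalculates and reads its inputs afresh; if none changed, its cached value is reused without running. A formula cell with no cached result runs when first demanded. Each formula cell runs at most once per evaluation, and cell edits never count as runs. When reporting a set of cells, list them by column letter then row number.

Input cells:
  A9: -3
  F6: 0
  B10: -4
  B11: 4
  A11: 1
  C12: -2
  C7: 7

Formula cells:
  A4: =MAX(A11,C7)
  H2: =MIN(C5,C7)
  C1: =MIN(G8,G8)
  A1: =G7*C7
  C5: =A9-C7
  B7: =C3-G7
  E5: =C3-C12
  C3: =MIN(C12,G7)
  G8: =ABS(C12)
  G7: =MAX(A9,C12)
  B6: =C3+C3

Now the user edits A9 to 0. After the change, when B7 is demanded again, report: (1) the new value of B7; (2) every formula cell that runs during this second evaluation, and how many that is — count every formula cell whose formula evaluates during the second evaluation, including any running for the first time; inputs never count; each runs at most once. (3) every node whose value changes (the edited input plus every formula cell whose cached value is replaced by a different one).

First evaluation (everything demanded from the output):
  G7 = MAX(-3, -2) = -2
  C3 = MIN(-2, -2) = -2
  B7 = -2 - -2 = 0

Propagation after the edit:
  G7: runs — A9 -3->0; result 0.
  C3: runs — G7 -2->0; result -2 (same value as before).
  B7: runs — G7 -2->0; result -2.

New value of B7: -2.
Formula cells that run: B7, C3, G7 — 3 in total.
Values that change: A9, B7, G7.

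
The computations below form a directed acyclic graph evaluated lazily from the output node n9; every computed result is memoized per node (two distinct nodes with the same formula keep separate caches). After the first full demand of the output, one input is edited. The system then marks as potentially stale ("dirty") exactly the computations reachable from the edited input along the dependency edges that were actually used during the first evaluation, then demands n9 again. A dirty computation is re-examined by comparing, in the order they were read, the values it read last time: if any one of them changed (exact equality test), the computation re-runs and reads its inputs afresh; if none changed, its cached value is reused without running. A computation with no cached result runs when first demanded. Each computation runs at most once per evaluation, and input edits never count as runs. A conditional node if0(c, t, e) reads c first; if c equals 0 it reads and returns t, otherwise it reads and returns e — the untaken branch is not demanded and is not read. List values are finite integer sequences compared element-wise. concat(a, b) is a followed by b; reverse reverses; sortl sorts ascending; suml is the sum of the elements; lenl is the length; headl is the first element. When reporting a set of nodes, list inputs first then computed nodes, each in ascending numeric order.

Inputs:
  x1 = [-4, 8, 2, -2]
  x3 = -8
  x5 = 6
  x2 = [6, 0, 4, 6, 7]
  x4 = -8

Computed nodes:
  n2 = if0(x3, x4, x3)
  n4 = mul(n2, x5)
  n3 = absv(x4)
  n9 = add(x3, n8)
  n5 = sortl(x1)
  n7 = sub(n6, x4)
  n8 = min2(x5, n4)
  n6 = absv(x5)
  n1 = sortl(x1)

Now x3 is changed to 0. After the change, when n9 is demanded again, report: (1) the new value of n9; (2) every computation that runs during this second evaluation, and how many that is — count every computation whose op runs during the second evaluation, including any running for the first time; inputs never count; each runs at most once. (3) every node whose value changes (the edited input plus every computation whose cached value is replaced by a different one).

Demanding n9 again yields -48.
2 computations run: n2, n9.
The nodes whose values change: x3, n9.
Note where the cutoff bites: n4 is checked, finds nothing changed, and keeps its cache.

First demand of the output computes:
  n2 = if0(x3=-8 -> else branch x3) = -8
  n4 = mul(-8, 6) = -48
  n8 = min2(6, -48) = -48
  n9 = add(-8, -48) = -56

After the edit, cleaning proceeds:
  n2: a read changed (x3 -8->0; x3 -8->0) — executes, giving -8 — identical to its old value.
  n4: dirty, but its reads are unchanged (n2 unchanged, x5 unchanged); cached -48 stands.
  n8: dirty, but its reads are unchanged (x5 unchanged, n4 unchanged); cached -48 stands.
  n9: a read changed (x3 -8->0) — executes, giving -48.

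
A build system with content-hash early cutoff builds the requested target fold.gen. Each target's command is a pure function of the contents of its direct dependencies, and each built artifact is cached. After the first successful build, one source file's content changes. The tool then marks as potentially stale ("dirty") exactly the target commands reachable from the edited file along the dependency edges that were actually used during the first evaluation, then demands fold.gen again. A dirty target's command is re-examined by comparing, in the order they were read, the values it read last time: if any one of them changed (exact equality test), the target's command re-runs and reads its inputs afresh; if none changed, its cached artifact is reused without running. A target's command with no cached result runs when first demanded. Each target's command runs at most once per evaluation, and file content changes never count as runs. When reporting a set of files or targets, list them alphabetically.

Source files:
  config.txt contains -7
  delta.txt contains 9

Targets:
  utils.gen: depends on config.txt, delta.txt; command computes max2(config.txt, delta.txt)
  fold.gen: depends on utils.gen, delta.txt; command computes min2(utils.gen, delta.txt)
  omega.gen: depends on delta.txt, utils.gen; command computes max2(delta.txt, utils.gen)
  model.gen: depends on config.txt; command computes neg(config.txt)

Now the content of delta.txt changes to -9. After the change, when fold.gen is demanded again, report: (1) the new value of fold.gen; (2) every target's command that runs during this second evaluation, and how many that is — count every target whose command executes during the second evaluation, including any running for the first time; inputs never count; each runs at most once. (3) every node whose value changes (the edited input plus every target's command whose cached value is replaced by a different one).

First evaluation (everything demanded from the output):
  utils.gen = max2(-7, 9) = 9
  fold.gen = min2(9, 9) = 9

Propagation after the edit:
  utils.gen: runs — delta.txt 9->-9; result -7.
  fold.gen: runs — utils.gen 9->-7; delta.txt 9->-9; result -9.

New value of fold.gen: -9.
Target commands that run: fold.gen, utils.gen — 2 in total.
Values that change: delta.txt, fold.gen, utils.gen.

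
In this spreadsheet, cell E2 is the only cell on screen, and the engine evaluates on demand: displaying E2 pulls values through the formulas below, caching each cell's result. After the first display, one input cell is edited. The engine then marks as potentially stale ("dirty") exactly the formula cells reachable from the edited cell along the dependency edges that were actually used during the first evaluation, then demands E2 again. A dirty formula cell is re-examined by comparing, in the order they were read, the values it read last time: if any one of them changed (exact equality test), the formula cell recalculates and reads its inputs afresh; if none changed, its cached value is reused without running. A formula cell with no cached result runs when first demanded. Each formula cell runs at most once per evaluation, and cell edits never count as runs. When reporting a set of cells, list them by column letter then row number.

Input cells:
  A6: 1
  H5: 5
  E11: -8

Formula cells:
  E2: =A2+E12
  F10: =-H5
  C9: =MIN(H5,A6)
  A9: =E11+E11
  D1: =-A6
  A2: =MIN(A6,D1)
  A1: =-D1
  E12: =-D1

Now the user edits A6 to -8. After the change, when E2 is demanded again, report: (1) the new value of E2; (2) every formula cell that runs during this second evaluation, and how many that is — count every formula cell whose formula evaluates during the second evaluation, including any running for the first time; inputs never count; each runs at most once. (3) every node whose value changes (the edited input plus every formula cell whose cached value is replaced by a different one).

Initial pass — values computed on the first demand:
  D1 = -(1) = -1
  A2 = MIN(1, -1) = -1
  E12 = -(-1) = 1
  E2 = -1 + 1 = 0

Second demand — change propagation:
  D1: re-runs because A6 1->-8; new result 8.
  A2: re-runs because A6 1->-8; D1 -1->8; new result -8.
  E12: re-runs because D1 -1->8; new result -8.
  E2: re-runs because A2 -1->-8; E12 1->-8; new result -16.

E2 now evaluates to -16.
Run set: A2, D1, E2, E12 (4 run).
Changed values: A2, A6, D1, E2, E12.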